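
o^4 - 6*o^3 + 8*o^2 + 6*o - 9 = (o - 3)^2*(o - 1)*(o + 1)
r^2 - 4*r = r*(r - 4)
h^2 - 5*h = h*(h - 5)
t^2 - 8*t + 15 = (t - 5)*(t - 3)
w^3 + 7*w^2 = w^2*(w + 7)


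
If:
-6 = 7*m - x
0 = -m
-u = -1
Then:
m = 0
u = 1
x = 6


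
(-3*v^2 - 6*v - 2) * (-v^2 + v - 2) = 3*v^4 + 3*v^3 + 2*v^2 + 10*v + 4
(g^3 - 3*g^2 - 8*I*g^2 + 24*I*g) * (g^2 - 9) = g^5 - 3*g^4 - 8*I*g^4 - 9*g^3 + 24*I*g^3 + 27*g^2 + 72*I*g^2 - 216*I*g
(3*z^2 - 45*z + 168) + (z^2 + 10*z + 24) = 4*z^2 - 35*z + 192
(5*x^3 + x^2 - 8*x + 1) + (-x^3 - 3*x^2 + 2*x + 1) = 4*x^3 - 2*x^2 - 6*x + 2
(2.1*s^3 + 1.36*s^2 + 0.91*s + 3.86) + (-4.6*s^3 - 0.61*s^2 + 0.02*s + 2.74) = -2.5*s^3 + 0.75*s^2 + 0.93*s + 6.6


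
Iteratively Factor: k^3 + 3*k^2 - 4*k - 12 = (k + 3)*(k^2 - 4) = (k + 2)*(k + 3)*(k - 2)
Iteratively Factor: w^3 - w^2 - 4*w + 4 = (w + 2)*(w^2 - 3*w + 2) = (w - 2)*(w + 2)*(w - 1)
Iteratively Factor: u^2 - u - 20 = (u + 4)*(u - 5)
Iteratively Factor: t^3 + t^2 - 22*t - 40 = (t + 2)*(t^2 - t - 20) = (t - 5)*(t + 2)*(t + 4)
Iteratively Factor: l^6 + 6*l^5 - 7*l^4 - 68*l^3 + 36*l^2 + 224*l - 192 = (l + 3)*(l^5 + 3*l^4 - 16*l^3 - 20*l^2 + 96*l - 64) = (l + 3)*(l + 4)*(l^4 - l^3 - 12*l^2 + 28*l - 16) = (l - 2)*(l + 3)*(l + 4)*(l^3 + l^2 - 10*l + 8) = (l - 2)^2*(l + 3)*(l + 4)*(l^2 + 3*l - 4) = (l - 2)^2*(l - 1)*(l + 3)*(l + 4)*(l + 4)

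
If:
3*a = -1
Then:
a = -1/3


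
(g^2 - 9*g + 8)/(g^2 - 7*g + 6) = (g - 8)/(g - 6)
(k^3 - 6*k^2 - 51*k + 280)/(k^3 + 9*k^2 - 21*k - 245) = (k - 8)/(k + 7)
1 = 1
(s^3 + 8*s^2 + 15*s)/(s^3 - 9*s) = (s + 5)/(s - 3)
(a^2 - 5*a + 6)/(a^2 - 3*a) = (a - 2)/a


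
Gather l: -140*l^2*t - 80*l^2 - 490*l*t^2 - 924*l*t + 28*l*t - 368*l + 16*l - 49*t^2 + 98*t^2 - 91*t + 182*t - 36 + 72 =l^2*(-140*t - 80) + l*(-490*t^2 - 896*t - 352) + 49*t^2 + 91*t + 36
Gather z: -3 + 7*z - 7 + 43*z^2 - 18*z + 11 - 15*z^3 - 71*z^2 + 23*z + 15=-15*z^3 - 28*z^2 + 12*z + 16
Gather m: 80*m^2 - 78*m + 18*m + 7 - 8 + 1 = 80*m^2 - 60*m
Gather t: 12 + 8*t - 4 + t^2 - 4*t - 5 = t^2 + 4*t + 3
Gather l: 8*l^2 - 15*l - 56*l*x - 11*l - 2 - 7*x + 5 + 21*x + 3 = 8*l^2 + l*(-56*x - 26) + 14*x + 6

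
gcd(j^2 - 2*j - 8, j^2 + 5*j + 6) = j + 2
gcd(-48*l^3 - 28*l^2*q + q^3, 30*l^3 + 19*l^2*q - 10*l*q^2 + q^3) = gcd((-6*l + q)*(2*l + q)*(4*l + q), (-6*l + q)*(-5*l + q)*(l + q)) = -6*l + q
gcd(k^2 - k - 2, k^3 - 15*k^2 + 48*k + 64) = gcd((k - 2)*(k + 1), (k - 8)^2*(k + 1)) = k + 1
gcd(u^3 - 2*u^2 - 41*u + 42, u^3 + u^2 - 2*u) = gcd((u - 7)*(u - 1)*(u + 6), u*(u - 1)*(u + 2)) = u - 1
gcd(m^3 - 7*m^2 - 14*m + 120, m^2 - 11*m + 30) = m^2 - 11*m + 30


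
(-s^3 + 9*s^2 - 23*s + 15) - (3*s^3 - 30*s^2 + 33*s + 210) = -4*s^3 + 39*s^2 - 56*s - 195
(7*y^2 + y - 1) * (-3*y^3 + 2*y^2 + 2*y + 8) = -21*y^5 + 11*y^4 + 19*y^3 + 56*y^2 + 6*y - 8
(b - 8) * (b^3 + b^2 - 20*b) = b^4 - 7*b^3 - 28*b^2 + 160*b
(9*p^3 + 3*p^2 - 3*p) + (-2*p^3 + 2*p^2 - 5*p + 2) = 7*p^3 + 5*p^2 - 8*p + 2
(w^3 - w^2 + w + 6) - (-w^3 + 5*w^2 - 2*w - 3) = 2*w^3 - 6*w^2 + 3*w + 9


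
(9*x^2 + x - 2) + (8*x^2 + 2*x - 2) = 17*x^2 + 3*x - 4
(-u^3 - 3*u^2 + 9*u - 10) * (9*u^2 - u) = -9*u^5 - 26*u^4 + 84*u^3 - 99*u^2 + 10*u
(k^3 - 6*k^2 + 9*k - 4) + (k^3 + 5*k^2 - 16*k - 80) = 2*k^3 - k^2 - 7*k - 84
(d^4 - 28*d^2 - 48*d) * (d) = d^5 - 28*d^3 - 48*d^2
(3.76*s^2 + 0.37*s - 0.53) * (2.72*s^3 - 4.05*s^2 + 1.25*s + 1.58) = 10.2272*s^5 - 14.2216*s^4 + 1.7599*s^3 + 8.5498*s^2 - 0.0779000000000001*s - 0.8374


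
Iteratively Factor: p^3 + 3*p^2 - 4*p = (p + 4)*(p^2 - p) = (p - 1)*(p + 4)*(p)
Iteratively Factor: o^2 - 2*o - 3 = (o + 1)*(o - 3)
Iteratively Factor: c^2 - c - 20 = (c - 5)*(c + 4)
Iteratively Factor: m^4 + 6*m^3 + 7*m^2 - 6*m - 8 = (m + 1)*(m^3 + 5*m^2 + 2*m - 8) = (m - 1)*(m + 1)*(m^2 + 6*m + 8) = (m - 1)*(m + 1)*(m + 4)*(m + 2)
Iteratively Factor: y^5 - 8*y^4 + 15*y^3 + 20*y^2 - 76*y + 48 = (y - 3)*(y^4 - 5*y^3 + 20*y - 16) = (y - 3)*(y - 1)*(y^3 - 4*y^2 - 4*y + 16) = (y - 3)*(y - 2)*(y - 1)*(y^2 - 2*y - 8) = (y - 4)*(y - 3)*(y - 2)*(y - 1)*(y + 2)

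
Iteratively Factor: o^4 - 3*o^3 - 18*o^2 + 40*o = (o)*(o^3 - 3*o^2 - 18*o + 40) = o*(o - 5)*(o^2 + 2*o - 8) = o*(o - 5)*(o + 4)*(o - 2)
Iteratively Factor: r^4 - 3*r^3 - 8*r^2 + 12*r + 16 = (r - 4)*(r^3 + r^2 - 4*r - 4) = (r - 4)*(r + 2)*(r^2 - r - 2) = (r - 4)*(r - 2)*(r + 2)*(r + 1)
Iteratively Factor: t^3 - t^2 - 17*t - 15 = (t + 1)*(t^2 - 2*t - 15) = (t + 1)*(t + 3)*(t - 5)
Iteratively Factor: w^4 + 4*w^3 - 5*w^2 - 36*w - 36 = (w + 2)*(w^3 + 2*w^2 - 9*w - 18) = (w + 2)^2*(w^2 - 9) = (w - 3)*(w + 2)^2*(w + 3)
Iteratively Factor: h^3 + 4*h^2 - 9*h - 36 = (h + 3)*(h^2 + h - 12) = (h - 3)*(h + 3)*(h + 4)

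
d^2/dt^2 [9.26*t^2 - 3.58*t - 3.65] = 18.5200000000000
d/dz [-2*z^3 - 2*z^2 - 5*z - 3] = -6*z^2 - 4*z - 5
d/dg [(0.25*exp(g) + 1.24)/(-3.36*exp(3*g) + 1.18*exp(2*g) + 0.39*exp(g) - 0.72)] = (1.68*exp(3*g) + 12.2042*exp(2*g) - 2.9264*exp(g) - 0.6636)*exp(g)/(11.2896*exp(6*g) - 7.9296*exp(5*g) - 1.2284*exp(4*g) + 5.7588*exp(3*g) - 1.5471*exp(2*g) - 0.5616*exp(g) + 0.5184)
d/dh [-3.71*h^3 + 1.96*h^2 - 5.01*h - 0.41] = -11.13*h^2 + 3.92*h - 5.01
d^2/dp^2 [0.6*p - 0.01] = 0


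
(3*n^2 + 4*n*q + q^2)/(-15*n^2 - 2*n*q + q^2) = (n + q)/(-5*n + q)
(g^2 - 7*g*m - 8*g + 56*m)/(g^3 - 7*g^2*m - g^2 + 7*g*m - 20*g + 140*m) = (g - 8)/(g^2 - g - 20)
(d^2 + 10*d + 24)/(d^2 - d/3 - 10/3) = 3*(d^2 + 10*d + 24)/(3*d^2 - d - 10)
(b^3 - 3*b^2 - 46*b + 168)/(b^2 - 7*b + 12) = (b^2 + b - 42)/(b - 3)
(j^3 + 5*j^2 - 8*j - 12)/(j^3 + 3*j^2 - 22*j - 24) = (j - 2)/(j - 4)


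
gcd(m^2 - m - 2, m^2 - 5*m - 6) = m + 1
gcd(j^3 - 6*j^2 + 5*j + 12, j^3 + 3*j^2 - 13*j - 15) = j^2 - 2*j - 3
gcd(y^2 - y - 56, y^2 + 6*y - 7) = y + 7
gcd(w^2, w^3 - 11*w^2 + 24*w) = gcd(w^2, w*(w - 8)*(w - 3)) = w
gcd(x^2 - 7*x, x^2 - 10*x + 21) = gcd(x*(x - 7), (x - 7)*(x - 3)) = x - 7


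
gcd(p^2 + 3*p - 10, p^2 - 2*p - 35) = p + 5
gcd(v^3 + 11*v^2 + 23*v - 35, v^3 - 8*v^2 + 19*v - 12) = v - 1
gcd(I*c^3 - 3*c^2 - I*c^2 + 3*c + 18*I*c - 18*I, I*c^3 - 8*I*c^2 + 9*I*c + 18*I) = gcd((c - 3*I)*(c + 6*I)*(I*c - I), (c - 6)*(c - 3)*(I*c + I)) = 1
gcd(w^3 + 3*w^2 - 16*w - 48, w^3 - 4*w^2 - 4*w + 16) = w - 4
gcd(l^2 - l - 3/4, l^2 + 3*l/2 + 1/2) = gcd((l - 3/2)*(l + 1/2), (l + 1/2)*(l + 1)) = l + 1/2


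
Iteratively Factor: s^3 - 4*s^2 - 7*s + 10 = (s - 5)*(s^2 + s - 2) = (s - 5)*(s - 1)*(s + 2)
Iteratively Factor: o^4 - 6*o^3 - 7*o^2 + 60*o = (o - 5)*(o^3 - o^2 - 12*o) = (o - 5)*(o - 4)*(o^2 + 3*o) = o*(o - 5)*(o - 4)*(o + 3)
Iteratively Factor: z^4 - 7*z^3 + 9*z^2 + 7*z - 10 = (z - 1)*(z^3 - 6*z^2 + 3*z + 10) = (z - 2)*(z - 1)*(z^2 - 4*z - 5) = (z - 5)*(z - 2)*(z - 1)*(z + 1)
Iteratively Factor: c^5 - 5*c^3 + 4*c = (c - 1)*(c^4 + c^3 - 4*c^2 - 4*c) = (c - 2)*(c - 1)*(c^3 + 3*c^2 + 2*c) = (c - 2)*(c - 1)*(c + 2)*(c^2 + c) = c*(c - 2)*(c - 1)*(c + 2)*(c + 1)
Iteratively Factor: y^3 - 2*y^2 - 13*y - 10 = (y + 1)*(y^2 - 3*y - 10) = (y - 5)*(y + 1)*(y + 2)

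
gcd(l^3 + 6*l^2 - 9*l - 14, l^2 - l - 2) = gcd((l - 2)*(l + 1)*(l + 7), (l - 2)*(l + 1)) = l^2 - l - 2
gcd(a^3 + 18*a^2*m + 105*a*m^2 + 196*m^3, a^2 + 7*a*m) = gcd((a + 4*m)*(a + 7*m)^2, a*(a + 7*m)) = a + 7*m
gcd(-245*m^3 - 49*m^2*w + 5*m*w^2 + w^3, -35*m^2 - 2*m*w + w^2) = -35*m^2 - 2*m*w + w^2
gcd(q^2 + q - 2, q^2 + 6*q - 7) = q - 1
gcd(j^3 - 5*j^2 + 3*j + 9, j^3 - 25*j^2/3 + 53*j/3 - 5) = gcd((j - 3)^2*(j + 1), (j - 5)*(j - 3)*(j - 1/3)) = j - 3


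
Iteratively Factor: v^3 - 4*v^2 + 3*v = (v - 1)*(v^2 - 3*v) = v*(v - 1)*(v - 3)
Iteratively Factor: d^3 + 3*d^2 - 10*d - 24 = (d - 3)*(d^2 + 6*d + 8) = (d - 3)*(d + 4)*(d + 2)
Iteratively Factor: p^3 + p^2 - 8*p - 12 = (p + 2)*(p^2 - p - 6) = (p - 3)*(p + 2)*(p + 2)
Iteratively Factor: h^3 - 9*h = (h)*(h^2 - 9) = h*(h - 3)*(h + 3)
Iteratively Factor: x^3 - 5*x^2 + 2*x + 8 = (x - 4)*(x^2 - x - 2) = (x - 4)*(x + 1)*(x - 2)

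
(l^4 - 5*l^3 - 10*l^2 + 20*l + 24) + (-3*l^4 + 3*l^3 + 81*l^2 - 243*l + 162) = -2*l^4 - 2*l^3 + 71*l^2 - 223*l + 186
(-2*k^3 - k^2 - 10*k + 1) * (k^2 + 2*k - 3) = -2*k^5 - 5*k^4 - 6*k^3 - 16*k^2 + 32*k - 3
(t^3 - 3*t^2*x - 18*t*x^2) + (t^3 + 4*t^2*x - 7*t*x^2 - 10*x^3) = 2*t^3 + t^2*x - 25*t*x^2 - 10*x^3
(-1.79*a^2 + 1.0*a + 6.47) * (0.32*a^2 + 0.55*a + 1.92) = -0.5728*a^4 - 0.6645*a^3 - 0.8164*a^2 + 5.4785*a + 12.4224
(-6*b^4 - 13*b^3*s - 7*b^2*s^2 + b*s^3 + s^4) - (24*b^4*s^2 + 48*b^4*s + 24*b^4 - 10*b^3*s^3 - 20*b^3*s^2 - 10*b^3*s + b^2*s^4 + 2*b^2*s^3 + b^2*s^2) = -24*b^4*s^2 - 48*b^4*s - 30*b^4 + 10*b^3*s^3 + 20*b^3*s^2 - 3*b^3*s - b^2*s^4 - 2*b^2*s^3 - 8*b^2*s^2 + b*s^3 + s^4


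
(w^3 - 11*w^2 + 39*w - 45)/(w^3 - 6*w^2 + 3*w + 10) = (w^2 - 6*w + 9)/(w^2 - w - 2)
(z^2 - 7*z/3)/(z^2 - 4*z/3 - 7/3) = z/(z + 1)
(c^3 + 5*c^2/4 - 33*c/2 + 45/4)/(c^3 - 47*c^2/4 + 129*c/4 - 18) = (c + 5)/(c - 8)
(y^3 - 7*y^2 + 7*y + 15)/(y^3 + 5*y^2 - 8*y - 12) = (y^2 - 8*y + 15)/(y^2 + 4*y - 12)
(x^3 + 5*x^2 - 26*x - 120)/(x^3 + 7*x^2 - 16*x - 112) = (x^2 + x - 30)/(x^2 + 3*x - 28)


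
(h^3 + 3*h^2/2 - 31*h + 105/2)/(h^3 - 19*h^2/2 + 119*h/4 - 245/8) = 4*(h^2 + 4*h - 21)/(4*h^2 - 28*h + 49)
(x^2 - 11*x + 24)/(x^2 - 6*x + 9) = (x - 8)/(x - 3)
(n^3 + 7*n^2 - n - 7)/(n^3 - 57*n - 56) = (n - 1)/(n - 8)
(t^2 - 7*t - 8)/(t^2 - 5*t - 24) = (t + 1)/(t + 3)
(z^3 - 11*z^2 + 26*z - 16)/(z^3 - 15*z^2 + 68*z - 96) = (z^2 - 3*z + 2)/(z^2 - 7*z + 12)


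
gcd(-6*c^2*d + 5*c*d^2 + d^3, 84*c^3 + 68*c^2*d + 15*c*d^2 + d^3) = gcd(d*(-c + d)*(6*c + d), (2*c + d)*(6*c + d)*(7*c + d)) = 6*c + d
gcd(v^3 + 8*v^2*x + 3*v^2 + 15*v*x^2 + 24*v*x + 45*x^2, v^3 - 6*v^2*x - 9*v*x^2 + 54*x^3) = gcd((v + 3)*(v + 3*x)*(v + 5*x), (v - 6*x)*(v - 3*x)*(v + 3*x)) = v + 3*x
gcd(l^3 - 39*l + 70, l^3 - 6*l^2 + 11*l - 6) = l - 2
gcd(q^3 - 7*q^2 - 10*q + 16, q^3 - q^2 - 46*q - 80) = q^2 - 6*q - 16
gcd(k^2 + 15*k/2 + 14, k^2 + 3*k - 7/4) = k + 7/2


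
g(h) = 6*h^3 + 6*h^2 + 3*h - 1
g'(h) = 18*h^2 + 12*h + 3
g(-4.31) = -382.85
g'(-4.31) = 285.65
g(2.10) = 87.33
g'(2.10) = 107.58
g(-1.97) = -29.50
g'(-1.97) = 49.22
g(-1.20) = -6.33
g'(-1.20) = 14.52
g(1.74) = 53.99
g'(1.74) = 78.38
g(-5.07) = -643.92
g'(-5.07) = 404.85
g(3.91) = 461.12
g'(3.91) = 325.11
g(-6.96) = -1754.15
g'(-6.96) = 791.43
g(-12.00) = -9541.00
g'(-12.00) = 2451.00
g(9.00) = 4886.00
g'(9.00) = 1569.00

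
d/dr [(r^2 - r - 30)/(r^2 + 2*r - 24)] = 3*(r^2 + 4*r + 28)/(r^4 + 4*r^3 - 44*r^2 - 96*r + 576)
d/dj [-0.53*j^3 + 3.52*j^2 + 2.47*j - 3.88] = -1.59*j^2 + 7.04*j + 2.47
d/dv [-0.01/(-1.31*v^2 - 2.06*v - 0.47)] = (-0.0262*v - 0.0206)/(1.31*v^2 + 2.06*v + 0.47)^2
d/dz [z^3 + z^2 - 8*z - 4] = 3*z^2 + 2*z - 8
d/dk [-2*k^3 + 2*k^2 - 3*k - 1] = -6*k^2 + 4*k - 3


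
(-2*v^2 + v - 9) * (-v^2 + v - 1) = 2*v^4 - 3*v^3 + 12*v^2 - 10*v + 9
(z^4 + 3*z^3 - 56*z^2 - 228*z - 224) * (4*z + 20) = 4*z^5 + 32*z^4 - 164*z^3 - 2032*z^2 - 5456*z - 4480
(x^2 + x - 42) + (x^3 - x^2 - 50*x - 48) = x^3 - 49*x - 90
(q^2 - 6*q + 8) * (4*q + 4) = 4*q^3 - 20*q^2 + 8*q + 32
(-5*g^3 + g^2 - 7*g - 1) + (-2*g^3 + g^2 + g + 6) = -7*g^3 + 2*g^2 - 6*g + 5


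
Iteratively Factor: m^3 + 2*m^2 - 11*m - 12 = (m + 1)*(m^2 + m - 12) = (m - 3)*(m + 1)*(m + 4)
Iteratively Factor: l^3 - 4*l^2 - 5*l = (l)*(l^2 - 4*l - 5) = l*(l + 1)*(l - 5)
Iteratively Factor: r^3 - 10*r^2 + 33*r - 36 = (r - 3)*(r^2 - 7*r + 12) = (r - 4)*(r - 3)*(r - 3)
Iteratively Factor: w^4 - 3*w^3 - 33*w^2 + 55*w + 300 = (w + 3)*(w^3 - 6*w^2 - 15*w + 100) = (w - 5)*(w + 3)*(w^2 - w - 20) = (w - 5)^2*(w + 3)*(w + 4)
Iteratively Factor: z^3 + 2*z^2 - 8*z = (z + 4)*(z^2 - 2*z) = (z - 2)*(z + 4)*(z)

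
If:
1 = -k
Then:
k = -1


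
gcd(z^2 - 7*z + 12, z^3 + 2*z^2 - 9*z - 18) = z - 3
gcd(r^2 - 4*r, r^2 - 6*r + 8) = r - 4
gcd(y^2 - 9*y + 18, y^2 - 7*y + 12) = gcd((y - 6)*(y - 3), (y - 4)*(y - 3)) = y - 3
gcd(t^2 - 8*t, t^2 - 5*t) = t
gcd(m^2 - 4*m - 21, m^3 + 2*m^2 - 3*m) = m + 3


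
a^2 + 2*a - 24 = (a - 4)*(a + 6)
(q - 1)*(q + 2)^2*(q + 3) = q^4 + 6*q^3 + 9*q^2 - 4*q - 12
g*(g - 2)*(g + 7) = g^3 + 5*g^2 - 14*g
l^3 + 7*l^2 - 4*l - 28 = (l - 2)*(l + 2)*(l + 7)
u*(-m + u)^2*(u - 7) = m^2*u^2 - 7*m^2*u - 2*m*u^3 + 14*m*u^2 + u^4 - 7*u^3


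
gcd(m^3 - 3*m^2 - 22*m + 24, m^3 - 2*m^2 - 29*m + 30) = m^2 - 7*m + 6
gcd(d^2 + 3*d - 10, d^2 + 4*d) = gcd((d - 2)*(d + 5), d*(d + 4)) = 1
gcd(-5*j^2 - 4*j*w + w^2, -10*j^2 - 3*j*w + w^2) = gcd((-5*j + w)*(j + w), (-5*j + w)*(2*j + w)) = -5*j + w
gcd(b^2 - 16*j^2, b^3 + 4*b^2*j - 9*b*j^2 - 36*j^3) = b + 4*j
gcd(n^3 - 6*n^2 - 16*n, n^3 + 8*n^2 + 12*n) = n^2 + 2*n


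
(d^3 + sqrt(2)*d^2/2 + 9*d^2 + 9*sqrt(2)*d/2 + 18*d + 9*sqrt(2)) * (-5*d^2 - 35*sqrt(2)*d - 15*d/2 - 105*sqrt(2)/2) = -5*d^5 - 75*sqrt(2)*d^4/2 - 105*d^4/2 - 1575*sqrt(2)*d^3/4 - 385*d^3/2 - 4725*sqrt(2)*d^2/4 - 1005*d^2/2 - 2025*sqrt(2)*d/2 - 2205*d/2 - 945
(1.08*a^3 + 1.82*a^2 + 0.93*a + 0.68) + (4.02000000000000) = 1.08*a^3 + 1.82*a^2 + 0.93*a + 4.7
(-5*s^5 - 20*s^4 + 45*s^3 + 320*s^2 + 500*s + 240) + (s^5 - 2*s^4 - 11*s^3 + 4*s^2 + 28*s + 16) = -4*s^5 - 22*s^4 + 34*s^3 + 324*s^2 + 528*s + 256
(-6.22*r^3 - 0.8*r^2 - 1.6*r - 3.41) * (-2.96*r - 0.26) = 18.4112*r^4 + 3.9852*r^3 + 4.944*r^2 + 10.5096*r + 0.8866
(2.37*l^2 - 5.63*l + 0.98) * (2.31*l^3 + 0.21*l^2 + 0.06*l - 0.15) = 5.4747*l^5 - 12.5076*l^4 + 1.2237*l^3 - 0.4875*l^2 + 0.9033*l - 0.147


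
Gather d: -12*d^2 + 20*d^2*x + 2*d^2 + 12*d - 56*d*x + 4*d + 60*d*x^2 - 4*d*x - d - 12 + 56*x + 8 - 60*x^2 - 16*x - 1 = d^2*(20*x - 10) + d*(60*x^2 - 60*x + 15) - 60*x^2 + 40*x - 5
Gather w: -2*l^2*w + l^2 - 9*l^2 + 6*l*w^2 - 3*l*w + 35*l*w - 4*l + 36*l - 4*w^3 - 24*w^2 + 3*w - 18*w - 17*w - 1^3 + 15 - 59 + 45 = -8*l^2 + 32*l - 4*w^3 + w^2*(6*l - 24) + w*(-2*l^2 + 32*l - 32)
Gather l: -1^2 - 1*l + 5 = 4 - l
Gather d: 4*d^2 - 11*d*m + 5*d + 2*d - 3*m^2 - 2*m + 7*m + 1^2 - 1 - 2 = 4*d^2 + d*(7 - 11*m) - 3*m^2 + 5*m - 2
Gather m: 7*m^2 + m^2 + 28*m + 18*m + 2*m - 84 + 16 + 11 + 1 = 8*m^2 + 48*m - 56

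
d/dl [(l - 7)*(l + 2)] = 2*l - 5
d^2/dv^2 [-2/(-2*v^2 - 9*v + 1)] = 4*(-4*v^2 - 18*v + (4*v + 9)^2 + 2)/(2*v^2 + 9*v - 1)^3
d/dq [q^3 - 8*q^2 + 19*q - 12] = 3*q^2 - 16*q + 19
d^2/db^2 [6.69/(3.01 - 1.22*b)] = -19.914792/(1.22*b - 3.01)^3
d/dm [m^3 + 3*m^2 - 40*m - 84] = 3*m^2 + 6*m - 40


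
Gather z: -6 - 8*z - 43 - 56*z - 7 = -64*z - 56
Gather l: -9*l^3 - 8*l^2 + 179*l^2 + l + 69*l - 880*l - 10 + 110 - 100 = -9*l^3 + 171*l^2 - 810*l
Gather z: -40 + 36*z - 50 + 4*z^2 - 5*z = 4*z^2 + 31*z - 90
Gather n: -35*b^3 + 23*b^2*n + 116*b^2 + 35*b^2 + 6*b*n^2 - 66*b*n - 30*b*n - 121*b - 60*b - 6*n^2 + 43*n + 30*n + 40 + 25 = -35*b^3 + 151*b^2 - 181*b + n^2*(6*b - 6) + n*(23*b^2 - 96*b + 73) + 65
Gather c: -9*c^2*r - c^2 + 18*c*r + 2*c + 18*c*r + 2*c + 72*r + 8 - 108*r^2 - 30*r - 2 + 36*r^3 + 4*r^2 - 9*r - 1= c^2*(-9*r - 1) + c*(36*r + 4) + 36*r^3 - 104*r^2 + 33*r + 5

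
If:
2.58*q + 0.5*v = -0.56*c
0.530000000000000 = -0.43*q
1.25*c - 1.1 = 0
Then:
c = 0.88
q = -1.23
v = 5.37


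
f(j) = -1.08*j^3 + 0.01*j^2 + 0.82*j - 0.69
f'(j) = -3.24*j^2 + 0.02*j + 0.82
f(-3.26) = 34.16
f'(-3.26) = -33.68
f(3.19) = -33.03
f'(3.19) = -32.09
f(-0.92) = -0.59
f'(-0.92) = -1.94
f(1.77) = -5.20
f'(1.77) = -9.30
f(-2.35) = 11.45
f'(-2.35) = -17.12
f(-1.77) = 3.88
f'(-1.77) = -9.37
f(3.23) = -34.33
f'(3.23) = -32.92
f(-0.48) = -0.96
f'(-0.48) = 0.06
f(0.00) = -0.69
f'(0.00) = 0.82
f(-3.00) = 26.10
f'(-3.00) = -28.40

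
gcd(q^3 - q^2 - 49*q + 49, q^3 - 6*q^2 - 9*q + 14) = q^2 - 8*q + 7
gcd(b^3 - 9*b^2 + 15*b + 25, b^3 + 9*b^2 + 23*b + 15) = b + 1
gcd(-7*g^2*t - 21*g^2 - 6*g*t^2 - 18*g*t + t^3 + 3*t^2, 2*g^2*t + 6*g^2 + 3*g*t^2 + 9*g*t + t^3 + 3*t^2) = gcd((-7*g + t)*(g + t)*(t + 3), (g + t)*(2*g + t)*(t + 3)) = g*t + 3*g + t^2 + 3*t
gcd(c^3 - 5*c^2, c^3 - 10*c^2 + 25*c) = c^2 - 5*c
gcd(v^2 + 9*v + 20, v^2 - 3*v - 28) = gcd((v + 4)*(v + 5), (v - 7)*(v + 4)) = v + 4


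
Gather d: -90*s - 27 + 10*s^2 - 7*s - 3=10*s^2 - 97*s - 30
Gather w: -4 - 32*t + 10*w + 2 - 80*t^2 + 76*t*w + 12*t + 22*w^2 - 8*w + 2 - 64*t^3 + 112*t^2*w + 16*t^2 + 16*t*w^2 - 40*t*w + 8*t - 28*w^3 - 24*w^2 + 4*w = -64*t^3 - 64*t^2 - 12*t - 28*w^3 + w^2*(16*t - 2) + w*(112*t^2 + 36*t + 6)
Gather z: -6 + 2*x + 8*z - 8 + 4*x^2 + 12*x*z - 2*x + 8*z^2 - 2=4*x^2 + 8*z^2 + z*(12*x + 8) - 16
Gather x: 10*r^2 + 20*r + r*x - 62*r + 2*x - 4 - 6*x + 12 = 10*r^2 - 42*r + x*(r - 4) + 8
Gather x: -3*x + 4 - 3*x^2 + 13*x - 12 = -3*x^2 + 10*x - 8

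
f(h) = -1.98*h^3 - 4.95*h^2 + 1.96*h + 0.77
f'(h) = -5.94*h^2 - 9.9*h + 1.96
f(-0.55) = -1.48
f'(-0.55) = 5.61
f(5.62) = -496.02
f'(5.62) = -241.29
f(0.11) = 0.92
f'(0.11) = 0.80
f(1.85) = -25.08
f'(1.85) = -36.68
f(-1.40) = -6.24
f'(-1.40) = 4.18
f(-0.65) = -2.05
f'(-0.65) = 5.89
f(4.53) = -275.99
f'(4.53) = -164.78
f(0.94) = -3.41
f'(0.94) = -12.59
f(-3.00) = 3.80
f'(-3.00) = -21.80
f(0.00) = 0.77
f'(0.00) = 1.96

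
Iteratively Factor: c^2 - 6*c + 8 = (c - 4)*(c - 2)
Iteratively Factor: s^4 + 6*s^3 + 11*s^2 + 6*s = (s + 3)*(s^3 + 3*s^2 + 2*s) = (s + 2)*(s + 3)*(s^2 + s) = s*(s + 2)*(s + 3)*(s + 1)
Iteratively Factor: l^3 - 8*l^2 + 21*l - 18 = (l - 3)*(l^2 - 5*l + 6) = (l - 3)^2*(l - 2)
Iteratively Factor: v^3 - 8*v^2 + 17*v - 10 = (v - 2)*(v^2 - 6*v + 5) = (v - 5)*(v - 2)*(v - 1)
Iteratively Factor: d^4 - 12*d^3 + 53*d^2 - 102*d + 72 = (d - 3)*(d^3 - 9*d^2 + 26*d - 24) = (d - 3)*(d - 2)*(d^2 - 7*d + 12) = (d - 3)^2*(d - 2)*(d - 4)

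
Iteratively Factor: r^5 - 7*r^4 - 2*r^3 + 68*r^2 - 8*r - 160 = (r - 4)*(r^4 - 3*r^3 - 14*r^2 + 12*r + 40) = (r - 4)*(r + 2)*(r^3 - 5*r^2 - 4*r + 20) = (r - 5)*(r - 4)*(r + 2)*(r^2 - 4) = (r - 5)*(r - 4)*(r - 2)*(r + 2)*(r + 2)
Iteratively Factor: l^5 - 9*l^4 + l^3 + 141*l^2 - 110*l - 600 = (l - 5)*(l^4 - 4*l^3 - 19*l^2 + 46*l + 120) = (l - 5)^2*(l^3 + l^2 - 14*l - 24) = (l - 5)^2*(l + 2)*(l^2 - l - 12) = (l - 5)^2*(l - 4)*(l + 2)*(l + 3)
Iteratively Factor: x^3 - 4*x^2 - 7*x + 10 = (x - 1)*(x^2 - 3*x - 10) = (x - 5)*(x - 1)*(x + 2)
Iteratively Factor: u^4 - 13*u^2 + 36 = (u + 3)*(u^3 - 3*u^2 - 4*u + 12) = (u + 2)*(u + 3)*(u^2 - 5*u + 6) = (u - 3)*(u + 2)*(u + 3)*(u - 2)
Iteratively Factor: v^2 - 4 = (v + 2)*(v - 2)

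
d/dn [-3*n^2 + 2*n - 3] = 2 - 6*n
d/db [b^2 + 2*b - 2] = 2*b + 2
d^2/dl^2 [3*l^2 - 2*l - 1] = 6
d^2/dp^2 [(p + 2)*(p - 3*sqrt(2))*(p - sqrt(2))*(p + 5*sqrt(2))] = 12*p^2 + 6*sqrt(2)*p + 12*p - 68 + 4*sqrt(2)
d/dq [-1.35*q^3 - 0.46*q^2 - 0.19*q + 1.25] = -4.05*q^2 - 0.92*q - 0.19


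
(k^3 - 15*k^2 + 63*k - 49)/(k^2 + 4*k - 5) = (k^2 - 14*k + 49)/(k + 5)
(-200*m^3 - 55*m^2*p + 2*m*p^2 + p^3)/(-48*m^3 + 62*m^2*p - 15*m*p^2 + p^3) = (25*m^2 + 10*m*p + p^2)/(6*m^2 - 7*m*p + p^2)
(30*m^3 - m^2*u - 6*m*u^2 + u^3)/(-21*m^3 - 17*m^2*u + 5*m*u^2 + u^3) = (-10*m^2 - 3*m*u + u^2)/(7*m^2 + 8*m*u + u^2)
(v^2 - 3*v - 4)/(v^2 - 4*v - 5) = (v - 4)/(v - 5)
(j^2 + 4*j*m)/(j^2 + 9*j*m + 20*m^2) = j/(j + 5*m)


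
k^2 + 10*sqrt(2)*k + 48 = (k + 4*sqrt(2))*(k + 6*sqrt(2))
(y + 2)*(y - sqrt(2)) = y^2 - sqrt(2)*y + 2*y - 2*sqrt(2)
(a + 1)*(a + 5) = a^2 + 6*a + 5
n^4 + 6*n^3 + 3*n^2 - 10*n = n*(n - 1)*(n + 2)*(n + 5)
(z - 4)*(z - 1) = z^2 - 5*z + 4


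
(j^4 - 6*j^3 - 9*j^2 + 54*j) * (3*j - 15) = 3*j^5 - 33*j^4 + 63*j^3 + 297*j^2 - 810*j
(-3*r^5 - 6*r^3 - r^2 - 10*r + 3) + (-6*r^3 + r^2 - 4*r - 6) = -3*r^5 - 12*r^3 - 14*r - 3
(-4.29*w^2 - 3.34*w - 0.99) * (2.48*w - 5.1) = -10.6392*w^3 + 13.5958*w^2 + 14.5788*w + 5.049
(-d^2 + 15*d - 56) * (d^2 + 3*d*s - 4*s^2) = -d^4 - 3*d^3*s + 15*d^3 + 4*d^2*s^2 + 45*d^2*s - 56*d^2 - 60*d*s^2 - 168*d*s + 224*s^2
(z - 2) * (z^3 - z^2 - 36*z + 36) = z^4 - 3*z^3 - 34*z^2 + 108*z - 72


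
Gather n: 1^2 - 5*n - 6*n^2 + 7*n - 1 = -6*n^2 + 2*n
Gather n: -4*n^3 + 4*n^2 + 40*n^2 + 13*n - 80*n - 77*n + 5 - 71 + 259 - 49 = -4*n^3 + 44*n^2 - 144*n + 144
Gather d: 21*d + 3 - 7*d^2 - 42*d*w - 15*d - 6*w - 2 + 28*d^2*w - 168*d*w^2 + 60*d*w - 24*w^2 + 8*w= d^2*(28*w - 7) + d*(-168*w^2 + 18*w + 6) - 24*w^2 + 2*w + 1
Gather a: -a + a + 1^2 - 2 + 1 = 0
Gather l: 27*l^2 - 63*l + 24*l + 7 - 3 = 27*l^2 - 39*l + 4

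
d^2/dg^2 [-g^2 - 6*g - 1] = -2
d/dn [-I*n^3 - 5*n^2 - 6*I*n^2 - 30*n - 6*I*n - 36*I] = -3*I*n^2 - 2*n*(5 + 6*I) - 30 - 6*I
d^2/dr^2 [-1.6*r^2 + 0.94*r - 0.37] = -3.20000000000000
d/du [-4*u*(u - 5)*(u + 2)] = -12*u^2 + 24*u + 40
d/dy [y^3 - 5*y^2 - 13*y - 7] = 3*y^2 - 10*y - 13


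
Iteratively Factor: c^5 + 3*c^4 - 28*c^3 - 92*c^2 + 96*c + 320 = (c - 5)*(c^4 + 8*c^3 + 12*c^2 - 32*c - 64) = (c - 5)*(c - 2)*(c^3 + 10*c^2 + 32*c + 32) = (c - 5)*(c - 2)*(c + 2)*(c^2 + 8*c + 16) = (c - 5)*(c - 2)*(c + 2)*(c + 4)*(c + 4)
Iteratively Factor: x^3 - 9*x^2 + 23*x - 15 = (x - 3)*(x^2 - 6*x + 5) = (x - 3)*(x - 1)*(x - 5)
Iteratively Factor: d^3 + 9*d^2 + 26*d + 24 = (d + 4)*(d^2 + 5*d + 6) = (d + 3)*(d + 4)*(d + 2)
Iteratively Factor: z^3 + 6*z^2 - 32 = (z - 2)*(z^2 + 8*z + 16) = (z - 2)*(z + 4)*(z + 4)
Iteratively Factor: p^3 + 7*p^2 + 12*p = (p + 4)*(p^2 + 3*p) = p*(p + 4)*(p + 3)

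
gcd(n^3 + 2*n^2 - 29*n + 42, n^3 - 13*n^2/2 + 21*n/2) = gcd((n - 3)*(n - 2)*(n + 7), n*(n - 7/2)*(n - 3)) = n - 3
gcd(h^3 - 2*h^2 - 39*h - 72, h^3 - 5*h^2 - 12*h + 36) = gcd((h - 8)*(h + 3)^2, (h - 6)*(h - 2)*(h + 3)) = h + 3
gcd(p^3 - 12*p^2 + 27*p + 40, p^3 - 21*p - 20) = p^2 - 4*p - 5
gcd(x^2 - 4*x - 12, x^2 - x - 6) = x + 2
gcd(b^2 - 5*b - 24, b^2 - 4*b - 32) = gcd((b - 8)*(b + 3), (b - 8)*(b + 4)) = b - 8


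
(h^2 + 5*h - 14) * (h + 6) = h^3 + 11*h^2 + 16*h - 84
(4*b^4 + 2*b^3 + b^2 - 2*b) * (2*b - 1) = 8*b^5 - 5*b^2 + 2*b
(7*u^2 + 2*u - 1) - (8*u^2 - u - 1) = -u^2 + 3*u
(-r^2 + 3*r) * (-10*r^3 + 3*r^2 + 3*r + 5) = 10*r^5 - 33*r^4 + 6*r^3 + 4*r^2 + 15*r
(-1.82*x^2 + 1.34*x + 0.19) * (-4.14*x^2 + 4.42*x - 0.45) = 7.5348*x^4 - 13.592*x^3 + 5.9552*x^2 + 0.2368*x - 0.0855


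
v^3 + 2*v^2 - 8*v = v*(v - 2)*(v + 4)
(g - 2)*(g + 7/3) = g^2 + g/3 - 14/3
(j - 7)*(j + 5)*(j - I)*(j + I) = j^4 - 2*j^3 - 34*j^2 - 2*j - 35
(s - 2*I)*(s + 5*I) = s^2 + 3*I*s + 10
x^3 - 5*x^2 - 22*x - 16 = (x - 8)*(x + 1)*(x + 2)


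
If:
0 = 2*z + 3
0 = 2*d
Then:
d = 0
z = -3/2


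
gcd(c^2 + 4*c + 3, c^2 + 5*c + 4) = c + 1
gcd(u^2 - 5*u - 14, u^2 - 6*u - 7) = u - 7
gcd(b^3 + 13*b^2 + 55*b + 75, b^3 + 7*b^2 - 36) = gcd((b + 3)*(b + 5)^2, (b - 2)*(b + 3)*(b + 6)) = b + 3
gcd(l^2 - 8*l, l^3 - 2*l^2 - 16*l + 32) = 1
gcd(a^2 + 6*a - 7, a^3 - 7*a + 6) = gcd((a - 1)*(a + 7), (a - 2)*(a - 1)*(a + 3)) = a - 1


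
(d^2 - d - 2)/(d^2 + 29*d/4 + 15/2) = 4*(d^2 - d - 2)/(4*d^2 + 29*d + 30)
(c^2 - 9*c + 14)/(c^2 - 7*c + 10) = (c - 7)/(c - 5)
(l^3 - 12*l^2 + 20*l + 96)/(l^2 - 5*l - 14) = (l^2 - 14*l + 48)/(l - 7)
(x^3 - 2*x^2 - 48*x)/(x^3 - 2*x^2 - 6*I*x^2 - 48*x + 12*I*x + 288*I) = x/(x - 6*I)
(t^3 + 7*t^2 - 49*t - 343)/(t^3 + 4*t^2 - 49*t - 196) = (t + 7)/(t + 4)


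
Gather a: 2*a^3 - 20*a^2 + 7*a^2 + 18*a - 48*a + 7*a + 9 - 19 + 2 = 2*a^3 - 13*a^2 - 23*a - 8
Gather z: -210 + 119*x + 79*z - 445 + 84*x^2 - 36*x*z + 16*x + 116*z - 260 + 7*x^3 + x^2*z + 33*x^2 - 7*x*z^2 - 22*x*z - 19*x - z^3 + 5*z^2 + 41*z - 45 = 7*x^3 + 117*x^2 + 116*x - z^3 + z^2*(5 - 7*x) + z*(x^2 - 58*x + 236) - 960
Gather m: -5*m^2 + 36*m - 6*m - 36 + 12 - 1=-5*m^2 + 30*m - 25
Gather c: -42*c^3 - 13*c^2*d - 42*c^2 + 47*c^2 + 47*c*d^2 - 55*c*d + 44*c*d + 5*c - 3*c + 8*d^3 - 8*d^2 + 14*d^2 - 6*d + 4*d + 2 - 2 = -42*c^3 + c^2*(5 - 13*d) + c*(47*d^2 - 11*d + 2) + 8*d^3 + 6*d^2 - 2*d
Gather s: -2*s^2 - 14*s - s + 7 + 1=-2*s^2 - 15*s + 8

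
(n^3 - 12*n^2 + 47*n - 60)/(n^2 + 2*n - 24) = (n^2 - 8*n + 15)/(n + 6)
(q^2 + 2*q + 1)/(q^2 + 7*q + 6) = (q + 1)/(q + 6)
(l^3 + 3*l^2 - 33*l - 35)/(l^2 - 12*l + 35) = (l^2 + 8*l + 7)/(l - 7)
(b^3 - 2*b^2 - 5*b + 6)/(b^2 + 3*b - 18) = (b^2 + b - 2)/(b + 6)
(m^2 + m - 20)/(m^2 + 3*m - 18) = (m^2 + m - 20)/(m^2 + 3*m - 18)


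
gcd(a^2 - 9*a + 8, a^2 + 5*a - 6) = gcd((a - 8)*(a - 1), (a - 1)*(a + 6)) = a - 1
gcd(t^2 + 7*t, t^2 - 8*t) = t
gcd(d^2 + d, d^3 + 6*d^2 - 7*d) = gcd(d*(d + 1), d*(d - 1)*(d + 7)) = d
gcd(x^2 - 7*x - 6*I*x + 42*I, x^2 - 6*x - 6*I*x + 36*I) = x - 6*I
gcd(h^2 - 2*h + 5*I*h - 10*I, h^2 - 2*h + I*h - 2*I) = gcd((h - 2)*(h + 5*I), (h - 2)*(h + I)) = h - 2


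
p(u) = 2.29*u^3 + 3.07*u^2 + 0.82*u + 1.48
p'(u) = 6.87*u^2 + 6.14*u + 0.82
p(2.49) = 57.91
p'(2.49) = 58.70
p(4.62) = 296.62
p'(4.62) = 175.82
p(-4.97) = -207.89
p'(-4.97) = 140.00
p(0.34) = 2.20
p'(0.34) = 3.70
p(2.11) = 38.39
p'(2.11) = 44.36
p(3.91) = 188.51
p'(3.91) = 129.86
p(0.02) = 1.50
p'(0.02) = 0.95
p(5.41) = 458.37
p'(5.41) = 235.11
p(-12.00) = -3523.40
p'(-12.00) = 916.42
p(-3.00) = -35.18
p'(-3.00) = 44.23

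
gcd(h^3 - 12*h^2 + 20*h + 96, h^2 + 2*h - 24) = 1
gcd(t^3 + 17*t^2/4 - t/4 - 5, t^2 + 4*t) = t + 4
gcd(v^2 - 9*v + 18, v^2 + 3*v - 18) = v - 3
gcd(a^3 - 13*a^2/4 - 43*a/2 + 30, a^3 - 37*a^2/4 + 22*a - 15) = a^2 - 29*a/4 + 15/2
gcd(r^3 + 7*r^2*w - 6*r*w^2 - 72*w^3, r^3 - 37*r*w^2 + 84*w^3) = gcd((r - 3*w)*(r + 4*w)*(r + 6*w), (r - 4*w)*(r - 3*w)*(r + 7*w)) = r - 3*w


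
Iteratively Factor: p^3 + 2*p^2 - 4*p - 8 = (p - 2)*(p^2 + 4*p + 4) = (p - 2)*(p + 2)*(p + 2)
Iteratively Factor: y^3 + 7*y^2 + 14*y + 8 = (y + 4)*(y^2 + 3*y + 2) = (y + 2)*(y + 4)*(y + 1)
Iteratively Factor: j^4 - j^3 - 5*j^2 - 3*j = (j - 3)*(j^3 + 2*j^2 + j) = (j - 3)*(j + 1)*(j^2 + j) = j*(j - 3)*(j + 1)*(j + 1)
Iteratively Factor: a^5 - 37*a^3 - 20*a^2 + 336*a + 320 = (a - 5)*(a^4 + 5*a^3 - 12*a^2 - 80*a - 64) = (a - 5)*(a + 4)*(a^3 + a^2 - 16*a - 16) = (a - 5)*(a - 4)*(a + 4)*(a^2 + 5*a + 4) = (a - 5)*(a - 4)*(a + 4)^2*(a + 1)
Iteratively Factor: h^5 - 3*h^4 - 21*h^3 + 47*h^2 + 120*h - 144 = (h - 1)*(h^4 - 2*h^3 - 23*h^2 + 24*h + 144) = (h - 1)*(h + 3)*(h^3 - 5*h^2 - 8*h + 48) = (h - 4)*(h - 1)*(h + 3)*(h^2 - h - 12) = (h - 4)^2*(h - 1)*(h + 3)*(h + 3)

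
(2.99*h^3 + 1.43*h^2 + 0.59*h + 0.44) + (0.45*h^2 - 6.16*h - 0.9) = 2.99*h^3 + 1.88*h^2 - 5.57*h - 0.46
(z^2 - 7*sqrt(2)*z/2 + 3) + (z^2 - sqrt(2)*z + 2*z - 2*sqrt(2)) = 2*z^2 - 9*sqrt(2)*z/2 + 2*z - 2*sqrt(2) + 3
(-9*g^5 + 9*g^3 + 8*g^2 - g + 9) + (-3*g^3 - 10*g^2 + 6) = -9*g^5 + 6*g^3 - 2*g^2 - g + 15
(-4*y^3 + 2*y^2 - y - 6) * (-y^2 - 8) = 4*y^5 - 2*y^4 + 33*y^3 - 10*y^2 + 8*y + 48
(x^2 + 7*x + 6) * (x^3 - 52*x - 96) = x^5 + 7*x^4 - 46*x^3 - 460*x^2 - 984*x - 576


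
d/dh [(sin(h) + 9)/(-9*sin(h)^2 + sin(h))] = 9*(18/tan(h) - cos(h)^3/sin(h)^2)/(9*sin(h) - 1)^2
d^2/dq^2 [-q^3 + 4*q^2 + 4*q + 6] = 8 - 6*q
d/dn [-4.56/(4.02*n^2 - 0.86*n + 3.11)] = (36.6624*n - 3.9216)/(4.02*n^2 - 0.86*n + 3.11)^2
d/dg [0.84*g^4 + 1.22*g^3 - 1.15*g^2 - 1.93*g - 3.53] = 3.36*g^3 + 3.66*g^2 - 2.3*g - 1.93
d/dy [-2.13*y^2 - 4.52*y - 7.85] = -4.26*y - 4.52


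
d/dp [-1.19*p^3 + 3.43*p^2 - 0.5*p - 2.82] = -3.57*p^2 + 6.86*p - 0.5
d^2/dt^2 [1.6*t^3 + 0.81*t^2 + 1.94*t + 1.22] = 9.6*t + 1.62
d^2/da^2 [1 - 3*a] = 0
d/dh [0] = 0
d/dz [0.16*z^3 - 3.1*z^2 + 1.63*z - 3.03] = 0.48*z^2 - 6.2*z + 1.63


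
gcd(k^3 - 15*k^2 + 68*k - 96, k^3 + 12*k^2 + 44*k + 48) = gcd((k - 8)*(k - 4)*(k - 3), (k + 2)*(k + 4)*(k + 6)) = 1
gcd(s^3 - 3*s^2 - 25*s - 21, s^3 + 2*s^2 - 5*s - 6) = s^2 + 4*s + 3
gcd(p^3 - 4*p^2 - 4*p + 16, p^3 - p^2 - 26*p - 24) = 1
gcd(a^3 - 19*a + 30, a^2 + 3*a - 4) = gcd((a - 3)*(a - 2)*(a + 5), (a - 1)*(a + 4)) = 1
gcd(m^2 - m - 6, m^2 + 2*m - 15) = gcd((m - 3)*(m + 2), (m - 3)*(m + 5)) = m - 3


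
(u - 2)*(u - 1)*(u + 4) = u^3 + u^2 - 10*u + 8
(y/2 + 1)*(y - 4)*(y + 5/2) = y^3/2 + y^2/4 - 13*y/2 - 10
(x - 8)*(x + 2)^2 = x^3 - 4*x^2 - 28*x - 32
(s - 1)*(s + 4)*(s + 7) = s^3 + 10*s^2 + 17*s - 28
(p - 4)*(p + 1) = p^2 - 3*p - 4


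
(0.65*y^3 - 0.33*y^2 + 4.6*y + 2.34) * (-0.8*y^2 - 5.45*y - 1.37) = -0.52*y^5 - 3.2785*y^4 - 2.772*y^3 - 26.4899*y^2 - 19.055*y - 3.2058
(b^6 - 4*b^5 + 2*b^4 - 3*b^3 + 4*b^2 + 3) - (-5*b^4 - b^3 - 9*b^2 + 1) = b^6 - 4*b^5 + 7*b^4 - 2*b^3 + 13*b^2 + 2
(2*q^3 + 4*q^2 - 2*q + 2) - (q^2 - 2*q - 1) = 2*q^3 + 3*q^2 + 3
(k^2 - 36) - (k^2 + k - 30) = -k - 6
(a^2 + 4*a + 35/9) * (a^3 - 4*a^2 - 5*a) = a^5 - 154*a^3/9 - 320*a^2/9 - 175*a/9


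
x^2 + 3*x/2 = x*(x + 3/2)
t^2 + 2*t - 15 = (t - 3)*(t + 5)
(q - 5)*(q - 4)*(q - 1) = q^3 - 10*q^2 + 29*q - 20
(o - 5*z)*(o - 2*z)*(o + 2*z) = o^3 - 5*o^2*z - 4*o*z^2 + 20*z^3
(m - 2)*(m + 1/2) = m^2 - 3*m/2 - 1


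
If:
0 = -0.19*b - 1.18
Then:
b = -6.21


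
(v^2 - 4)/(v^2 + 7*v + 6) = (v^2 - 4)/(v^2 + 7*v + 6)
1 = 1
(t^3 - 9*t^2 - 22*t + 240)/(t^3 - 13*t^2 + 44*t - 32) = (t^2 - t - 30)/(t^2 - 5*t + 4)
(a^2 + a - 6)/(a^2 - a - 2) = (a + 3)/(a + 1)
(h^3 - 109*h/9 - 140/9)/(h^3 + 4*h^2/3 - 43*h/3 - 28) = (h + 5/3)/(h + 3)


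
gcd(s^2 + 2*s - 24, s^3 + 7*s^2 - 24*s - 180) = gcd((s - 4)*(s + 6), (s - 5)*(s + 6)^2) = s + 6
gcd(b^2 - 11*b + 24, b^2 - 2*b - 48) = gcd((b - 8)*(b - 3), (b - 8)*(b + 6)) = b - 8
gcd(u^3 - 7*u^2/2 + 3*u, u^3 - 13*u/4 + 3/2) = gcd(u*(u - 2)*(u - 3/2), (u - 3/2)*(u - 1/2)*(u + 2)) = u - 3/2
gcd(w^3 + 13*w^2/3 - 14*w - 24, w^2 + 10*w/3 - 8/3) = 1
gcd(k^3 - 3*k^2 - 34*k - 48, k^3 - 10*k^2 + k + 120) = k^2 - 5*k - 24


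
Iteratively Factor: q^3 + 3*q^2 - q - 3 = (q + 3)*(q^2 - 1) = (q + 1)*(q + 3)*(q - 1)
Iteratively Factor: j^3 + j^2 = (j + 1)*(j^2) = j*(j + 1)*(j)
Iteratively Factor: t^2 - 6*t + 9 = (t - 3)*(t - 3)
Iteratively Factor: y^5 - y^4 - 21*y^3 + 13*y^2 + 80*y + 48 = (y + 1)*(y^4 - 2*y^3 - 19*y^2 + 32*y + 48) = (y - 3)*(y + 1)*(y^3 + y^2 - 16*y - 16) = (y - 4)*(y - 3)*(y + 1)*(y^2 + 5*y + 4) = (y - 4)*(y - 3)*(y + 1)*(y + 4)*(y + 1)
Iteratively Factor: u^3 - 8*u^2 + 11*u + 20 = (u + 1)*(u^2 - 9*u + 20) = (u - 4)*(u + 1)*(u - 5)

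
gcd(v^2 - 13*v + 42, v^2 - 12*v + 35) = v - 7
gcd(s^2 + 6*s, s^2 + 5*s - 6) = s + 6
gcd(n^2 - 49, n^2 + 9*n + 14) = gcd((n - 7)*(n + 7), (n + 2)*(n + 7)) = n + 7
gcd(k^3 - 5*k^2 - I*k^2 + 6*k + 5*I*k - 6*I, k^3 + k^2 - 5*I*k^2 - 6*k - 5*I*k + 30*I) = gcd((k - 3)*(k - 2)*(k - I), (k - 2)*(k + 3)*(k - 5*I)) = k - 2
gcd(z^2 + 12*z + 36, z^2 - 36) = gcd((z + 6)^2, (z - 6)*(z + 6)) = z + 6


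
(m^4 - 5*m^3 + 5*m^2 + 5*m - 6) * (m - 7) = m^5 - 12*m^4 + 40*m^3 - 30*m^2 - 41*m + 42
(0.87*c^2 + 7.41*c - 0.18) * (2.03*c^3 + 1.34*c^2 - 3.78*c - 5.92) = 1.7661*c^5 + 16.2081*c^4 + 6.2754*c^3 - 33.4014*c^2 - 43.1868*c + 1.0656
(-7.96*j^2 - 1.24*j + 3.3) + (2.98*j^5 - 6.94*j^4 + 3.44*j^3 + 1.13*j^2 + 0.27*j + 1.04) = 2.98*j^5 - 6.94*j^4 + 3.44*j^3 - 6.83*j^2 - 0.97*j + 4.34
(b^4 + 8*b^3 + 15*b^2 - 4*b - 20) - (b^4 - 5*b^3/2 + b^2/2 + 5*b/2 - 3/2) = 21*b^3/2 + 29*b^2/2 - 13*b/2 - 37/2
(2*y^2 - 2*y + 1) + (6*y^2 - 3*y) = 8*y^2 - 5*y + 1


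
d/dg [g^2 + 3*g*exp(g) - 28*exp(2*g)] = 3*g*exp(g) + 2*g - 56*exp(2*g) + 3*exp(g)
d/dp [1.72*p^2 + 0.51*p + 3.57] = 3.44*p + 0.51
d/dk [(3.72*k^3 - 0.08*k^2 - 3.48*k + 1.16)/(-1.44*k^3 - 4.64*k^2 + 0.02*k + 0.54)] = (3.5527136788005e-15*k^5 - 17.376*k^4 - 9.8736*k^3 - 5.1112*k^2 + 10.6784*k - 1.9024)/(2.0736*k^6 + 13.3632*k^5 + 21.472*k^4 - 1.7408*k^3 - 5.0108*k^2 + 0.0216*k + 0.2916)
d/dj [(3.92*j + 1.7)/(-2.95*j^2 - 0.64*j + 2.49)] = (11.564*j^2 + 10.03*j + 10.8488)/(8.7025*j^4 + 3.776*j^3 - 14.2814*j^2 - 3.1872*j + 6.2001)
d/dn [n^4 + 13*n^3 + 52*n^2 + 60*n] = 4*n^3 + 39*n^2 + 104*n + 60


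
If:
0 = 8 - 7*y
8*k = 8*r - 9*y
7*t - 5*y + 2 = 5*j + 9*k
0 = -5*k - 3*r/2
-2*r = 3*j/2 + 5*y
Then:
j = -200/39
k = -27/91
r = 90/91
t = -6715/1911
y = 8/7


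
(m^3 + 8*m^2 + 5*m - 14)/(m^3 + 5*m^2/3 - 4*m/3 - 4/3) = 3*(m + 7)/(3*m + 2)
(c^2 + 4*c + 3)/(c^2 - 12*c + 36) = (c^2 + 4*c + 3)/(c^2 - 12*c + 36)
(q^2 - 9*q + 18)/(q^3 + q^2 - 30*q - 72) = (q - 3)/(q^2 + 7*q + 12)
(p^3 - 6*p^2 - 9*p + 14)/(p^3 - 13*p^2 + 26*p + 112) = (p - 1)/(p - 8)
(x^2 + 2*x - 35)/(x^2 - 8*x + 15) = (x + 7)/(x - 3)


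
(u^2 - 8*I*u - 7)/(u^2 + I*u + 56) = (u - I)/(u + 8*I)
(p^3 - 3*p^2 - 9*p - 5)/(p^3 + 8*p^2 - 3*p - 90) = (p^3 - 3*p^2 - 9*p - 5)/(p^3 + 8*p^2 - 3*p - 90)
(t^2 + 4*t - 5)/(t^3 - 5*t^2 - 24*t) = (-t^2 - 4*t + 5)/(t*(-t^2 + 5*t + 24))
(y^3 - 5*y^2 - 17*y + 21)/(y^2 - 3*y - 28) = (y^2 + 2*y - 3)/(y + 4)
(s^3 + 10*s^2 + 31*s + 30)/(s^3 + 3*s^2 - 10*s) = (s^2 + 5*s + 6)/(s*(s - 2))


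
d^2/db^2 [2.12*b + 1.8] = 0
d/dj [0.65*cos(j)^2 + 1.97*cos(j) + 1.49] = -(1.3*cos(j) + 1.97)*sin(j)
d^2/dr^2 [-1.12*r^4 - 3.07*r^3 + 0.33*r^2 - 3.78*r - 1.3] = -13.44*r^2 - 18.42*r + 0.66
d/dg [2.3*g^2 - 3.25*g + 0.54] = 4.6*g - 3.25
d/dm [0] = 0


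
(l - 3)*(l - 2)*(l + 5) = l^3 - 19*l + 30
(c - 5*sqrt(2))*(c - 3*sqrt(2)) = c^2 - 8*sqrt(2)*c + 30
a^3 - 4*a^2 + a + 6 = (a - 3)*(a - 2)*(a + 1)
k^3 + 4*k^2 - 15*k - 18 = (k - 3)*(k + 1)*(k + 6)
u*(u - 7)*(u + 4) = u^3 - 3*u^2 - 28*u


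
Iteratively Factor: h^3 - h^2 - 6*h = (h)*(h^2 - h - 6) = h*(h - 3)*(h + 2)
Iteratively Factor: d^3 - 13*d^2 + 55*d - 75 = (d - 5)*(d^2 - 8*d + 15) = (d - 5)*(d - 3)*(d - 5)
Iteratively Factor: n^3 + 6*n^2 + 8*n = (n + 2)*(n^2 + 4*n) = n*(n + 2)*(n + 4)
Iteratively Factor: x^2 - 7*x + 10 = (x - 2)*(x - 5)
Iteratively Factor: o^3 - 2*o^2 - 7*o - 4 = (o + 1)*(o^2 - 3*o - 4) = (o - 4)*(o + 1)*(o + 1)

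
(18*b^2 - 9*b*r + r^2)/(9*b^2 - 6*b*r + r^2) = (-6*b + r)/(-3*b + r)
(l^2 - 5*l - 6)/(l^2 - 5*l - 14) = (-l^2 + 5*l + 6)/(-l^2 + 5*l + 14)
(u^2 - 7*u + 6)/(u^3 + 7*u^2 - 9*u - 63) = (u^2 - 7*u + 6)/(u^3 + 7*u^2 - 9*u - 63)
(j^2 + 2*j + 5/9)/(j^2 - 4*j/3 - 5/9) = (3*j + 5)/(3*j - 5)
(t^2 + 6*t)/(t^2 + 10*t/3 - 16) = 3*t/(3*t - 8)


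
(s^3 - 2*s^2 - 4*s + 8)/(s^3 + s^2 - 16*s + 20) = (s + 2)/(s + 5)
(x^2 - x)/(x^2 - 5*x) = (x - 1)/(x - 5)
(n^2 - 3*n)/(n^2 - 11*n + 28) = n*(n - 3)/(n^2 - 11*n + 28)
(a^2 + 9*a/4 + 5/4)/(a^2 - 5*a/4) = (4*a^2 + 9*a + 5)/(a*(4*a - 5))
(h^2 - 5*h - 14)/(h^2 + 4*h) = (h^2 - 5*h - 14)/(h*(h + 4))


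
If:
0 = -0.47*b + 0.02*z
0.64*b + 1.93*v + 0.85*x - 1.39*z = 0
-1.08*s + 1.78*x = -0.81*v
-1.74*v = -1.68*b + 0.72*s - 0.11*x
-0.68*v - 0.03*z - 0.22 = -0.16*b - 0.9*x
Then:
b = -0.00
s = 0.23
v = -0.09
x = 0.18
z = -0.01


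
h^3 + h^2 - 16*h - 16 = (h - 4)*(h + 1)*(h + 4)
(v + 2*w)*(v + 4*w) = v^2 + 6*v*w + 8*w^2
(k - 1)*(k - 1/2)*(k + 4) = k^3 + 5*k^2/2 - 11*k/2 + 2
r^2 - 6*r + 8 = (r - 4)*(r - 2)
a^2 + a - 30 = (a - 5)*(a + 6)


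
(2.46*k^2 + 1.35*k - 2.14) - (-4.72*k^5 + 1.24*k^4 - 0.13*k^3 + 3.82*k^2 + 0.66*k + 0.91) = 4.72*k^5 - 1.24*k^4 + 0.13*k^3 - 1.36*k^2 + 0.69*k - 3.05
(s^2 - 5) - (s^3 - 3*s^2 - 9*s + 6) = -s^3 + 4*s^2 + 9*s - 11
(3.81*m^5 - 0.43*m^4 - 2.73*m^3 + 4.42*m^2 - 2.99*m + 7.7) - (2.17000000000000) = 3.81*m^5 - 0.43*m^4 - 2.73*m^3 + 4.42*m^2 - 2.99*m + 5.53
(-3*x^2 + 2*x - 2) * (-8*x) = 24*x^3 - 16*x^2 + 16*x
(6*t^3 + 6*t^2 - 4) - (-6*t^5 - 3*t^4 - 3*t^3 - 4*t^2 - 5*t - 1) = 6*t^5 + 3*t^4 + 9*t^3 + 10*t^2 + 5*t - 3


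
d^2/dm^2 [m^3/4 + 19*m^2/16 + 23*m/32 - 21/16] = 3*m/2 + 19/8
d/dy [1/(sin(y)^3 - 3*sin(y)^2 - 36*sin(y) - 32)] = 3*(2*sin(y) + cos(y)^2 + 11)*cos(y)/((sin(y) - 8)^2*(sin(y) + 1)^2*(sin(y) + 4)^2)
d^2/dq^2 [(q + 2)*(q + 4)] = 2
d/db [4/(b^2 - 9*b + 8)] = 4*(9 - 2*b)/(b^2 - 9*b + 8)^2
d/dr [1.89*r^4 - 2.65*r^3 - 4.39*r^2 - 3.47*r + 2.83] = 7.56*r^3 - 7.95*r^2 - 8.78*r - 3.47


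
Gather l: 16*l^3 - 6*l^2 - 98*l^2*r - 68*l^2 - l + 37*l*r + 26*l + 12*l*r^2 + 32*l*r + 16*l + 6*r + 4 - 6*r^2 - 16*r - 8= 16*l^3 + l^2*(-98*r - 74) + l*(12*r^2 + 69*r + 41) - 6*r^2 - 10*r - 4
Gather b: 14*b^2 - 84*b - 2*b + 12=14*b^2 - 86*b + 12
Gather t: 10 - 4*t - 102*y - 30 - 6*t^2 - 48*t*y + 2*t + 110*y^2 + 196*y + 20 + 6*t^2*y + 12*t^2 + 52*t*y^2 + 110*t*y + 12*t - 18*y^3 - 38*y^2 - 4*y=t^2*(6*y + 6) + t*(52*y^2 + 62*y + 10) - 18*y^3 + 72*y^2 + 90*y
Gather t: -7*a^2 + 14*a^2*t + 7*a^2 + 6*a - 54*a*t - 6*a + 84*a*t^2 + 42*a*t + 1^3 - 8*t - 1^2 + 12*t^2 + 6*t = t^2*(84*a + 12) + t*(14*a^2 - 12*a - 2)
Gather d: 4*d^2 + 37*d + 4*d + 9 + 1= 4*d^2 + 41*d + 10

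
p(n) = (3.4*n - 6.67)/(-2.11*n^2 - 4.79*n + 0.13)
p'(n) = (3.4*n - 6.67)*(4.22*n + 4.79)/(-2.11*n^2 - 4.79*n + 0.13)^2 + 3.4/(-2.11*n^2 - 4.79*n + 0.13) = (7.174*n^2 - 28.1474*n - 31.5073)/(4.4521*n^4 + 20.2138*n^3 + 22.3955*n^2 - 1.2454*n + 0.0169)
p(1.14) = 0.35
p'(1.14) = -0.83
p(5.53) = -0.13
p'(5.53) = 0.00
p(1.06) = 0.42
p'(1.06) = -0.99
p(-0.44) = -4.46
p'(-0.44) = -5.30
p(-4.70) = 0.95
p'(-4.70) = 0.45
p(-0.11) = -11.16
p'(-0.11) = -71.05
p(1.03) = 0.45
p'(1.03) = -1.07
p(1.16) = 0.33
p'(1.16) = -0.80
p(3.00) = -0.11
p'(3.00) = -0.05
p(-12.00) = 0.19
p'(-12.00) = 0.02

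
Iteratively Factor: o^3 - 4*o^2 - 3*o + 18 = (o - 3)*(o^2 - o - 6) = (o - 3)^2*(o + 2)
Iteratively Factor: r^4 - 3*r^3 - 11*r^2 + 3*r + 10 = (r + 2)*(r^3 - 5*r^2 - r + 5) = (r - 1)*(r + 2)*(r^2 - 4*r - 5) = (r - 1)*(r + 1)*(r + 2)*(r - 5)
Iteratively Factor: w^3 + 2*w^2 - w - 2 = (w - 1)*(w^2 + 3*w + 2) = (w - 1)*(w + 1)*(w + 2)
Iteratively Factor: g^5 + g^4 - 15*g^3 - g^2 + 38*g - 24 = (g - 1)*(g^4 + 2*g^3 - 13*g^2 - 14*g + 24) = (g - 1)^2*(g^3 + 3*g^2 - 10*g - 24) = (g - 1)^2*(g + 2)*(g^2 + g - 12) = (g - 3)*(g - 1)^2*(g + 2)*(g + 4)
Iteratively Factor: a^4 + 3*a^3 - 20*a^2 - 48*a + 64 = (a - 1)*(a^3 + 4*a^2 - 16*a - 64) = (a - 4)*(a - 1)*(a^2 + 8*a + 16) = (a - 4)*(a - 1)*(a + 4)*(a + 4)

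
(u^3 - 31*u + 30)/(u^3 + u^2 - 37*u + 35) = (u + 6)/(u + 7)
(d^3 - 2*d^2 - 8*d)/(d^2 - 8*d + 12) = d*(d^2 - 2*d - 8)/(d^2 - 8*d + 12)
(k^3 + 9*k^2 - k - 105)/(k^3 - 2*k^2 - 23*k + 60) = (k + 7)/(k - 4)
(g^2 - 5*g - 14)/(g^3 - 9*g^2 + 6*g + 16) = (g^2 - 5*g - 14)/(g^3 - 9*g^2 + 6*g + 16)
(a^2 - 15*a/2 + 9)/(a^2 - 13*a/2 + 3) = (2*a - 3)/(2*a - 1)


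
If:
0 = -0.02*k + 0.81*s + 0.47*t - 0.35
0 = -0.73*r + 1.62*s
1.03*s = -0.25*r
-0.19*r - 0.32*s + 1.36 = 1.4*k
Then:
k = 0.97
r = 0.00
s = 0.00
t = 0.79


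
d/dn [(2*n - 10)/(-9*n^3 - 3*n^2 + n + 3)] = 2*(-9*n^3 - 3*n^2 + n + (n - 5)*(27*n^2 + 6*n - 1) + 3)/(9*n^3 + 3*n^2 - n - 3)^2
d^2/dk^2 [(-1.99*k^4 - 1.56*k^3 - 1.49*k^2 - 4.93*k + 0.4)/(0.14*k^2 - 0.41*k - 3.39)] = (-0.078008*k^6 + 0.685356*k^5 + 3.65961*k^4 - 46.623948*k^3 - 291.636696*k^2 - 121.742484*k - 20.027884)/(0.002744*k^6 - 0.024108*k^5 - 0.12873*k^4 + 1.098595*k^3 + 3.117105*k^2 - 14.135283*k - 38.958219)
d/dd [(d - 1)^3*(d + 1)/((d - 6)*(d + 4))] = 2*(d^5 - 4*d^4 - 44*d^3 + 71*d^2 + d - 25)/(d^4 - 4*d^3 - 44*d^2 + 96*d + 576)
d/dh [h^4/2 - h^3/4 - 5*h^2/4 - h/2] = 2*h^3 - 3*h^2/4 - 5*h/2 - 1/2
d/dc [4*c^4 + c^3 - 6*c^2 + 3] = c*(16*c^2 + 3*c - 12)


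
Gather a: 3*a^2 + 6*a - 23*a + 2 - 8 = 3*a^2 - 17*a - 6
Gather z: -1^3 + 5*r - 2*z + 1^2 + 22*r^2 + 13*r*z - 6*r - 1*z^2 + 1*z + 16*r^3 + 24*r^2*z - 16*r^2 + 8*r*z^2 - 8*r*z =16*r^3 + 6*r^2 - r + z^2*(8*r - 1) + z*(24*r^2 + 5*r - 1)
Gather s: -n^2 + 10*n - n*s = -n^2 - n*s + 10*n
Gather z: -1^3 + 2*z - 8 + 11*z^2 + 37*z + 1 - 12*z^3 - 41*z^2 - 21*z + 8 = -12*z^3 - 30*z^2 + 18*z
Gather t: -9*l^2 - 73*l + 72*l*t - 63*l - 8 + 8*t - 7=-9*l^2 - 136*l + t*(72*l + 8) - 15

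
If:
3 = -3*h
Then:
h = -1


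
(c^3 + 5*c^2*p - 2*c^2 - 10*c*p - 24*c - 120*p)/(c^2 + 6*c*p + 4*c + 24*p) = (c^2 + 5*c*p - 6*c - 30*p)/(c + 6*p)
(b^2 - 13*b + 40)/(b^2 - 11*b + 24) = (b - 5)/(b - 3)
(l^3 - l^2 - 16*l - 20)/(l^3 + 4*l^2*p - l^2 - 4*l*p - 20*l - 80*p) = (l^2 + 4*l + 4)/(l^2 + 4*l*p + 4*l + 16*p)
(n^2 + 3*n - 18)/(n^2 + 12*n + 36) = (n - 3)/(n + 6)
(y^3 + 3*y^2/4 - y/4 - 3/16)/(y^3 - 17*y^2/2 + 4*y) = (8*y^2 + 10*y + 3)/(8*y*(y - 8))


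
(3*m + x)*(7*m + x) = 21*m^2 + 10*m*x + x^2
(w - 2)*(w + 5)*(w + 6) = w^3 + 9*w^2 + 8*w - 60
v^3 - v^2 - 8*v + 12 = (v - 2)^2*(v + 3)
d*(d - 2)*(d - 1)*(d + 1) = d^4 - 2*d^3 - d^2 + 2*d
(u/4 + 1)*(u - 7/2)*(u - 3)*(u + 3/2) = u^4/4 - u^3/4 - 77*u^2/16 + 75*u/16 + 63/4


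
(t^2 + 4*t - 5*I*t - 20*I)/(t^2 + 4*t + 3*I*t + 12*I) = (t - 5*I)/(t + 3*I)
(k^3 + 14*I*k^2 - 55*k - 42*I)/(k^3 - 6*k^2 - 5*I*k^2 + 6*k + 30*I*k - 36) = (k^2 + 13*I*k - 42)/(k^2 - 6*k*(1 + I) + 36*I)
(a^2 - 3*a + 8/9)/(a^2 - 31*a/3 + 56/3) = (9*a^2 - 27*a + 8)/(3*(3*a^2 - 31*a + 56))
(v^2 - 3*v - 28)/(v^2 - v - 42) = (v + 4)/(v + 6)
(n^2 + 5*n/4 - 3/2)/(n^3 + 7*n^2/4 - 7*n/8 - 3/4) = 2/(2*n + 1)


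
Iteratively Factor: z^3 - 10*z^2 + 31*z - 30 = (z - 2)*(z^2 - 8*z + 15) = (z - 3)*(z - 2)*(z - 5)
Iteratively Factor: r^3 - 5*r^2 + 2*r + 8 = (r + 1)*(r^2 - 6*r + 8) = (r - 4)*(r + 1)*(r - 2)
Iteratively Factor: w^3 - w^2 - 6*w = (w - 3)*(w^2 + 2*w) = w*(w - 3)*(w + 2)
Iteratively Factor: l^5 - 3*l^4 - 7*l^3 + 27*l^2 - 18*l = (l)*(l^4 - 3*l^3 - 7*l^2 + 27*l - 18) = l*(l - 3)*(l^3 - 7*l + 6) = l*(l - 3)*(l - 1)*(l^2 + l - 6) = l*(l - 3)*(l - 2)*(l - 1)*(l + 3)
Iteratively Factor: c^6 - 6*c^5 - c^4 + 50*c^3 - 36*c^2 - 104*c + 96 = (c - 3)*(c^5 - 3*c^4 - 10*c^3 + 20*c^2 + 24*c - 32) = (c - 3)*(c - 2)*(c^4 - c^3 - 12*c^2 - 4*c + 16) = (c - 4)*(c - 3)*(c - 2)*(c^3 + 3*c^2 - 4) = (c - 4)*(c - 3)*(c - 2)*(c + 2)*(c^2 + c - 2) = (c - 4)*(c - 3)*(c - 2)*(c - 1)*(c + 2)*(c + 2)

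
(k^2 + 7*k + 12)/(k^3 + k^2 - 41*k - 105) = (k + 4)/(k^2 - 2*k - 35)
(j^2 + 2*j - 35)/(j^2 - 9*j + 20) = (j + 7)/(j - 4)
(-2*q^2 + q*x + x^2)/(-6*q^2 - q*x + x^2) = (-q + x)/(-3*q + x)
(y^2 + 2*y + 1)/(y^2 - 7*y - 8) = (y + 1)/(y - 8)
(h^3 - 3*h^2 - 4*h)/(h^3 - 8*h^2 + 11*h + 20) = h/(h - 5)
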